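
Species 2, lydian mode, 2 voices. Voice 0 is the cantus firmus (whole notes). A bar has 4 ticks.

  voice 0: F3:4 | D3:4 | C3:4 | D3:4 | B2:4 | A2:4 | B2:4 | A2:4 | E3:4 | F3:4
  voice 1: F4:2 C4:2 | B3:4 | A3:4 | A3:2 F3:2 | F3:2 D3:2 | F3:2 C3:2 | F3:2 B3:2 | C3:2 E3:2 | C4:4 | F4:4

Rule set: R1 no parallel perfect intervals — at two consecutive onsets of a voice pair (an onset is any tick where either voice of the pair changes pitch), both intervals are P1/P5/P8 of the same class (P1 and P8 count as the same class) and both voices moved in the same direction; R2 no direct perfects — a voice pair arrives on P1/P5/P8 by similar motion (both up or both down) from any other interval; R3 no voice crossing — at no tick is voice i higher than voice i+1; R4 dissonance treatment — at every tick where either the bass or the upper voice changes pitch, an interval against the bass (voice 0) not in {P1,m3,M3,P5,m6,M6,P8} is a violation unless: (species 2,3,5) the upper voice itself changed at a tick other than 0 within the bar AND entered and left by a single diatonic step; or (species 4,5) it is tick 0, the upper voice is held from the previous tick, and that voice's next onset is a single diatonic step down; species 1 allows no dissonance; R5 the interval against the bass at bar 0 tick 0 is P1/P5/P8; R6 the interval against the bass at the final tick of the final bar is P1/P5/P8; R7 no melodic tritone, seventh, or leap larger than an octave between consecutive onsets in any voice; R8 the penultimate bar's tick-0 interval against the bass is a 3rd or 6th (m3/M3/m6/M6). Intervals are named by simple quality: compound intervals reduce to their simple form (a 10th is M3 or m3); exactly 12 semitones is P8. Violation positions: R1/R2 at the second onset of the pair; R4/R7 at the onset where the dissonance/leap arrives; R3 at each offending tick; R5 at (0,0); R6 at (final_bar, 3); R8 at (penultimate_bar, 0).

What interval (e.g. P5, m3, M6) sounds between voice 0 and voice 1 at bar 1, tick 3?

voice 0=D3 voice 1=B3 -> M6

M6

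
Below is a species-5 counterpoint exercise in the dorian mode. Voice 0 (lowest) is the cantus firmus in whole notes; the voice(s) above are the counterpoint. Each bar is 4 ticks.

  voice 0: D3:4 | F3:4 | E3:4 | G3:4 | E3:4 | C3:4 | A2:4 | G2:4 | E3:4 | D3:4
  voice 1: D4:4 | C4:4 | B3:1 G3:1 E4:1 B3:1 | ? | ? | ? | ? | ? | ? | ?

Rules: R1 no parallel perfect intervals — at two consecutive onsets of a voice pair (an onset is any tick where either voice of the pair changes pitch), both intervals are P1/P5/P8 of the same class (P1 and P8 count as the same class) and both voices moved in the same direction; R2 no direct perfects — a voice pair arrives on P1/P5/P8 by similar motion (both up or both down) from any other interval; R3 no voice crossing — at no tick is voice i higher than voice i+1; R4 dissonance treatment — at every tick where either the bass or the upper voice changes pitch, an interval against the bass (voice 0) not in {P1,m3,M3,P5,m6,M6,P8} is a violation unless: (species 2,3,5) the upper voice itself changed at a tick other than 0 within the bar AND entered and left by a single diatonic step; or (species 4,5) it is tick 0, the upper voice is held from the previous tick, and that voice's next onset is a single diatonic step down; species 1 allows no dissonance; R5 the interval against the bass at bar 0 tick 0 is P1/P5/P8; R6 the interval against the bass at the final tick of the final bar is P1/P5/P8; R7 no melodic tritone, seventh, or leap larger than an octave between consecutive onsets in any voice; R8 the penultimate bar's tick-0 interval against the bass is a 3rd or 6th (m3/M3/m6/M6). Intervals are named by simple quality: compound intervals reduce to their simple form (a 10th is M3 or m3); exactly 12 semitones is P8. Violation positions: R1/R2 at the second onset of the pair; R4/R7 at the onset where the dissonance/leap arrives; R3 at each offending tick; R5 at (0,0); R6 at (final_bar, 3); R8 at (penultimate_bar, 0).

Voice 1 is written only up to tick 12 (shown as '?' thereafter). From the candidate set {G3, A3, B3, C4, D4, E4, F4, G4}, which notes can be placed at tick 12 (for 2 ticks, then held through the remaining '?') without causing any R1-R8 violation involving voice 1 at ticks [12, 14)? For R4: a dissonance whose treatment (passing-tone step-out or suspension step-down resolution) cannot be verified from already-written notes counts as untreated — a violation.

{B3, E4, G3}

G3: legal
A3: violates R4
B3: legal
C4: violates R4
D4: violates R1
E4: legal
F4: violates R4,R7
G4: violates R2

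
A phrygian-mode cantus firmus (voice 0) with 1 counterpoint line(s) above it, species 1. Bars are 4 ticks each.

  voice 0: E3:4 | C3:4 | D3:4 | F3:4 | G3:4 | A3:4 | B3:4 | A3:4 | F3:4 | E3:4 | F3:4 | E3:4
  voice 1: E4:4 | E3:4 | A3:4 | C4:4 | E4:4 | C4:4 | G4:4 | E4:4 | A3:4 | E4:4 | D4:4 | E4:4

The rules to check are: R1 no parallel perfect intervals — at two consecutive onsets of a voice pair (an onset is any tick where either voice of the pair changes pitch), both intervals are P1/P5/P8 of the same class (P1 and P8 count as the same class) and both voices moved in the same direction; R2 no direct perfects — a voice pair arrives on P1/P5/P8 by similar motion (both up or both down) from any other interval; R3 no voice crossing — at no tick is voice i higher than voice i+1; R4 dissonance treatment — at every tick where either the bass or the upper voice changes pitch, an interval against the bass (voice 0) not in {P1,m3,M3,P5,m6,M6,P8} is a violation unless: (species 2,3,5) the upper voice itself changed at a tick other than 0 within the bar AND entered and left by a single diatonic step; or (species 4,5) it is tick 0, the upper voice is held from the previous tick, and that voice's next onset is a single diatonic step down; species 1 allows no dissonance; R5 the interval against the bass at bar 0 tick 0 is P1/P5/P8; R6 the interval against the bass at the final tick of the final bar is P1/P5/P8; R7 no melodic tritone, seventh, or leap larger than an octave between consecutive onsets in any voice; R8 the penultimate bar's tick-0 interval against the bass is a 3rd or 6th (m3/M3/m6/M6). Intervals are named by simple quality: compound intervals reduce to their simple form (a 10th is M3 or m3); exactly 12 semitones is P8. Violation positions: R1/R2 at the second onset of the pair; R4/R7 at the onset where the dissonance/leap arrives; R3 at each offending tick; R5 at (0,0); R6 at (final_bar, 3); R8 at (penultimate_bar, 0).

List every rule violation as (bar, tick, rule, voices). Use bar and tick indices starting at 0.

(2, 0, R2, (0, 1))
(3, 0, R1, (0, 1))
(7, 0, R2, (0, 1))

bar 0: v0=E3 v1=E4 downbeat P8
bar 1: v0=C3 v1=E3 downbeat M3
bar 2: v0=D3 v1=A3 downbeat P5
bar 3: v0=F3 v1=C4 downbeat P5
bar 4: v0=G3 v1=E4 downbeat M6
bar 5: v0=A3 v1=C4 downbeat m3
bar 6: v0=B3 v1=G4 downbeat m6
bar 7: v0=A3 v1=E4 downbeat P5
bar 8: v0=F3 v1=A3 downbeat M3
bar 9: v0=E3 v1=E4 downbeat P8
bar 10: v0=F3 v1=D4 downbeat M6
bar 11: v0=E3 v1=E4 downbeat P8
  -> R2 @ bar 2 tick 0 v(0, 1): C3/E3 M3 -> D3/A3 P5 similar
  -> R1 @ bar 3 tick 0 v(0, 1): D3/A3 P5 -> F3/C4 P5 similar
  -> R2 @ bar 7 tick 0 v(0, 1): B3/G4 m6 -> A3/E4 P5 similar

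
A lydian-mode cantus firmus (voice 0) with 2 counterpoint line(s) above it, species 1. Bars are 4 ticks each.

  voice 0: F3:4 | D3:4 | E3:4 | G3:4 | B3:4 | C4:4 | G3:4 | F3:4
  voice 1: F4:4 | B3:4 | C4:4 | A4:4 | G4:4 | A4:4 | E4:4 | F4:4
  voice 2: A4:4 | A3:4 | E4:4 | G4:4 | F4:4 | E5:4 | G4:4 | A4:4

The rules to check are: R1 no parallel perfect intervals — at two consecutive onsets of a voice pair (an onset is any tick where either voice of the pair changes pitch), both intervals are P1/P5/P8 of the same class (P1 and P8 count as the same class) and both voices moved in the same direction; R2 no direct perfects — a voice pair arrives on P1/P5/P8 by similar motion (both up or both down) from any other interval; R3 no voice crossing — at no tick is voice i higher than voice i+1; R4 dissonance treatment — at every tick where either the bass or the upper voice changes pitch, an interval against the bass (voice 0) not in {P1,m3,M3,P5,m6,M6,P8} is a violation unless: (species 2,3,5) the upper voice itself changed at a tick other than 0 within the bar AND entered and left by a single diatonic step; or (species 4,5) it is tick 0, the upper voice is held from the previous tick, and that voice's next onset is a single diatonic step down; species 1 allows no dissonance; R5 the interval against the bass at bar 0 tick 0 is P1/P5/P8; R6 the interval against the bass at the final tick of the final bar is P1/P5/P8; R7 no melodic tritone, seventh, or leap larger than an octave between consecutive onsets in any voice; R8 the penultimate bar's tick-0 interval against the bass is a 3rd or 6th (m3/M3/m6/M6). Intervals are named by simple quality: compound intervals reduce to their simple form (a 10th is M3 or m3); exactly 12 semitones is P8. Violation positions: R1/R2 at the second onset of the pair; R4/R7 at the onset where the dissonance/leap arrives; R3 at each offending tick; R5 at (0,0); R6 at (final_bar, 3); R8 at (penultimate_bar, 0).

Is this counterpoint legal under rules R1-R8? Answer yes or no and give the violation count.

bar 0: v0=F3 v1=F4 v2=A4 (M3)
bar 1: v0=D3 v1=B3 v2=A3 (P5)
bar 2: v0=E3 v1=C4 v2=E4 (P8)
bar 3: v0=G3 v1=A4 v2=G4 (P8)
bar 4: v0=B3 v1=G4 v2=F4 (TT)
bar 5: v0=C4 v1=A4 v2=E5 (M3)
bar 6: v0=G3 v1=E4 v2=G4 (P8)
bar 7: v0=F3 v1=F4 v2=A4 (M3)
  R5 @ bar0.0: opens on M3
  R2 @ bar1.0: F3/A4 M3 -> D3/A3 P5 similar
  R3 @ bar1.0: B3 above A3
  R7 @ bar1.0: F4->B3 leap 6st
  R3 @ bar1.1: B3 above A3
  R3 @ bar1.2: B3 above A3
  R3 @ bar1.3: B3 above A3
  R2 @ bar2.0: D3/A3 P5 -> E3/E4 P8 similar
  R1 @ bar3.0: E3/E4 P8 -> G3/G4 P8 similar
  R3 @ bar3.0: A4 above G4
  R4 @ bar3.0: G3/A4 M2 untreated
  R3 @ bar3.1: A4 above G4
  R3 @ bar3.2: A4 above G4
  R3 @ bar3.3: A4 above G4
  R3 @ bar4.0: G4 above F4
  R4 @ bar4.0: B3/F4 TT untreated
  R3 @ bar4.1: G4 above F4
  R3 @ bar4.2: G4 above F4
  R3 @ bar4.3: G4 above F4
  R2 @ bar5.0: G4/F4 M2 -> A4/E5 P5 similar
  R7 @ bar5.0: F4->E5 leap 11st
  R2 @ bar6.0: C4/E5 M3 -> G3/G4 P8 similar
  R8 @ bar6.0: penult P8 not 3rd/6th
  R6 @ bar7.3: closes on M3

No (24 violations)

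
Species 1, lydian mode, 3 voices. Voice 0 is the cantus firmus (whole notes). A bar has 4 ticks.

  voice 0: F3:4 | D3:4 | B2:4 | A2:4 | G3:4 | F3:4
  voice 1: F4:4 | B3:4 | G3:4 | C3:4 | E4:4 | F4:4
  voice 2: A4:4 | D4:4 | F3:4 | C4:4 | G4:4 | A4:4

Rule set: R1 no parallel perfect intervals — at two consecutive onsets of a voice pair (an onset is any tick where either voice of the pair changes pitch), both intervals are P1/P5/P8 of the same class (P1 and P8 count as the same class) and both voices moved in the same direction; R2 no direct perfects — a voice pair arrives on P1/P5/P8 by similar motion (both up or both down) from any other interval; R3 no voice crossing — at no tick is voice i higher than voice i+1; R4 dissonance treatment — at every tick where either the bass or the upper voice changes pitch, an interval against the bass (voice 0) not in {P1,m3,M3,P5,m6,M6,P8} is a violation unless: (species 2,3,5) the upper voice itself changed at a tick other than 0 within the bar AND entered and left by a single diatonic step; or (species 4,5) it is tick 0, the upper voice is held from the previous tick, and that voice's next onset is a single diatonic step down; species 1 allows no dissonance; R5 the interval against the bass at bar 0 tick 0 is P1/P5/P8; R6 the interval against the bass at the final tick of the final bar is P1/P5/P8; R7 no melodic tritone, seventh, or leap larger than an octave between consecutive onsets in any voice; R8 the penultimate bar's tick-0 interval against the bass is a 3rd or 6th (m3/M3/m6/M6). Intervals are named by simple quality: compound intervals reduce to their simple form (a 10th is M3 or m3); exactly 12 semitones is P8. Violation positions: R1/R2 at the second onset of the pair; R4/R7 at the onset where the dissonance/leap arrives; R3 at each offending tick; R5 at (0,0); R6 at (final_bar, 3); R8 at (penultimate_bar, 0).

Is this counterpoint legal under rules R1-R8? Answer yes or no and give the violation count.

bar 0: v0=F3 v1=F4 v2=A4 (M3)
bar 1: v0=D3 v1=B3 v2=D4 (P8)
bar 2: v0=B2 v1=G3 v2=F3 (TT)
bar 3: v0=A2 v1=C3 v2=C4 (m3)
bar 4: v0=G3 v1=E4 v2=G4 (P8)
bar 5: v0=F3 v1=F4 v2=A4 (M3)
  R5 @ bar0.0: opens on M3
  R2 @ bar1.0: F3/A4 M3 -> D3/D4 P8 similar
  R7 @ bar1.0: F4->B3 leap 6st
  R3 @ bar2.0: G3 above F3
  R4 @ bar2.0: B2/F3 TT untreated
  R3 @ bar2.1: G3 above F3
  R3 @ bar2.2: G3 above F3
  R3 @ bar2.3: G3 above F3
  R2 @ bar4.0: A2/C4 m3 -> G3/G4 P8 similar
  R7 @ bar4.0: A2->G3 leap 10st
  R7 @ bar4.0: C3->E4 leap 16st
  R8 @ bar4.0: penult P8 not 3rd/6th
  R6 @ bar5.3: closes on M3

No (13 violations)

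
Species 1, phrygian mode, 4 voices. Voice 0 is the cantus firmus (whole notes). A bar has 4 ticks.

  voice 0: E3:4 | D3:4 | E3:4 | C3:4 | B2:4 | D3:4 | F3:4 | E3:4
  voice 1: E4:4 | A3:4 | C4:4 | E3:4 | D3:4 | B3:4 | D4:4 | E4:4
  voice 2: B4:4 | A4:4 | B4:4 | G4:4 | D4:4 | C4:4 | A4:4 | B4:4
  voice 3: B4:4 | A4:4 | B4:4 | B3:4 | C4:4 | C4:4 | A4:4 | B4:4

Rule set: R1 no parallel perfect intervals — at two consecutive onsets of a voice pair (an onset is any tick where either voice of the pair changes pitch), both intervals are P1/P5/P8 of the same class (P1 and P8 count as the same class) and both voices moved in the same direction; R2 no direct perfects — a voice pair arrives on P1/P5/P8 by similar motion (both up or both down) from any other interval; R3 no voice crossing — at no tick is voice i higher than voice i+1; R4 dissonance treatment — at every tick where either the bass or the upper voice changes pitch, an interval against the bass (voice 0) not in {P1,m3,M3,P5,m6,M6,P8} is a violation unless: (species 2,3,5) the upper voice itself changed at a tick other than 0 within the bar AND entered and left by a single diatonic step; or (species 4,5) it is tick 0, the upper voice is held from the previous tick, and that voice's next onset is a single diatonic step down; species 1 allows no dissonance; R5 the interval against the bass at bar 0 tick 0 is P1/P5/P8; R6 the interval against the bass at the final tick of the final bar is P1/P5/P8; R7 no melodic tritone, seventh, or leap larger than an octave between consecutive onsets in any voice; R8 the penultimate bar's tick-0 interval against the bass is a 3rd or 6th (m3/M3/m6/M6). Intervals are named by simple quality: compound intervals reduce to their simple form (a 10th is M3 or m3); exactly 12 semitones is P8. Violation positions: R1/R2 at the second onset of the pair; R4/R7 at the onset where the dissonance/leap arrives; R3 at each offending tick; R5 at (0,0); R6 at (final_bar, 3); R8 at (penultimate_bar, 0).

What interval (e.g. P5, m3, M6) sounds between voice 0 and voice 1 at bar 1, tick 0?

P5

voice 0=D3 voice 1=A3 -> P5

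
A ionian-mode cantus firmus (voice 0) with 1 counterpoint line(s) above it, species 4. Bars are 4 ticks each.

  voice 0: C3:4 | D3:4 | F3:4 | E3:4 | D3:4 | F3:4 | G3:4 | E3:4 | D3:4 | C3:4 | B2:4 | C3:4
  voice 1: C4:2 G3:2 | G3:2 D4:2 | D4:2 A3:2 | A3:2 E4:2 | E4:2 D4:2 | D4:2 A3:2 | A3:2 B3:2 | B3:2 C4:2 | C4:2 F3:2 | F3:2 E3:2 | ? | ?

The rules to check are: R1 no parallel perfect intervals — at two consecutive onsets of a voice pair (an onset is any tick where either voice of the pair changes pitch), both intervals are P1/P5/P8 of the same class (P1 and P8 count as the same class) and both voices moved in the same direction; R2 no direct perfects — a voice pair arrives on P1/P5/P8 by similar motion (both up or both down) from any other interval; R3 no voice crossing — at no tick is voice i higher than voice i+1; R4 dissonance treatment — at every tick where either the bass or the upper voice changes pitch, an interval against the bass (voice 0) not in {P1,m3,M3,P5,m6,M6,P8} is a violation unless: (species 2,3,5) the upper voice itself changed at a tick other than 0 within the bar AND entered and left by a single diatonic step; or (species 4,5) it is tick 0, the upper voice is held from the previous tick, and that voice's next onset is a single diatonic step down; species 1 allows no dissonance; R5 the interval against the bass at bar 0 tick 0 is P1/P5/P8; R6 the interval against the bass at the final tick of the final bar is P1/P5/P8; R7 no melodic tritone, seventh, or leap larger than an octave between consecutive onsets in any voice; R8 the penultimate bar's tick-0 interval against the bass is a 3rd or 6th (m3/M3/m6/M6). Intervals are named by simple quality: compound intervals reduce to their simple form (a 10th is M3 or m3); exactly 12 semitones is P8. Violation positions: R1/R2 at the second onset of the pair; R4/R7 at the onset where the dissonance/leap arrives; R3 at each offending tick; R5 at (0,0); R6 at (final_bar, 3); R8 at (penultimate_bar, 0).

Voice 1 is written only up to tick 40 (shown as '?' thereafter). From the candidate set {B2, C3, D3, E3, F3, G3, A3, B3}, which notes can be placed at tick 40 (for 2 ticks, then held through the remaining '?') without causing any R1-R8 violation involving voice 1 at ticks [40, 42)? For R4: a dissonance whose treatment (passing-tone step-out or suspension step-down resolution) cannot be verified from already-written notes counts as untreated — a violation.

{D3, G3}

B2: violates R2,R8
C3: violates R4,R8
D3: legal
E3: violates R4,R8
F3: violates R4,R8
G3: legal
A3: violates R4,R8
B3: violates R8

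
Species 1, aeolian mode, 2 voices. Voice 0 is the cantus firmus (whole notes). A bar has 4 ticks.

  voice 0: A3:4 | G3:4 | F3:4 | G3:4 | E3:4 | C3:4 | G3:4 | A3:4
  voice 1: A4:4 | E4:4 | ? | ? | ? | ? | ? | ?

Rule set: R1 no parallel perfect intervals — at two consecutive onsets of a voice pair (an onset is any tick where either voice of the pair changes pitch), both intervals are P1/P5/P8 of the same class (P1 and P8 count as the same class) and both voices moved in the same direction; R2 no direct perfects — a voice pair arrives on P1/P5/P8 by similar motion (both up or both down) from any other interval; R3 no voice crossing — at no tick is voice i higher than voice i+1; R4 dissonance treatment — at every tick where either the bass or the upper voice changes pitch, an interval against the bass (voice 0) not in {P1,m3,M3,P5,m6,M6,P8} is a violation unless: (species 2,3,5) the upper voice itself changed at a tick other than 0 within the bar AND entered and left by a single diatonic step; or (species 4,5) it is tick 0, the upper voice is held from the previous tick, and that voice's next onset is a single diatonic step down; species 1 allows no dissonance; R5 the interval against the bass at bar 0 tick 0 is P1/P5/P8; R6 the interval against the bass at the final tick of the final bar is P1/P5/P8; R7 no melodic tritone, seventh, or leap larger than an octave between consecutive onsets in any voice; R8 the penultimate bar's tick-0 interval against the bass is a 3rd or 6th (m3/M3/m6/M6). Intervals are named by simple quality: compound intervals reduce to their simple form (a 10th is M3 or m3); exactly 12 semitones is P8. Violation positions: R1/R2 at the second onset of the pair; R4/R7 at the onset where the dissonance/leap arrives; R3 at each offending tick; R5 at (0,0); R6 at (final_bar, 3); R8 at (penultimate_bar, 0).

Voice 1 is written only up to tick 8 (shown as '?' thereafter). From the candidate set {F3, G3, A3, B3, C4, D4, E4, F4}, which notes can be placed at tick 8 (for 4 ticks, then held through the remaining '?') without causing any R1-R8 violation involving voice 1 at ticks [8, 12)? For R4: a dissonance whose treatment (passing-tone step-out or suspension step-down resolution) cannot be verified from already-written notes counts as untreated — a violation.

F3: violates R2,R7
G3: violates R4
A3: legal
B3: violates R4
C4: violates R2
D4: legal
E4: violates R4
F4: legal

{A3, D4, F4}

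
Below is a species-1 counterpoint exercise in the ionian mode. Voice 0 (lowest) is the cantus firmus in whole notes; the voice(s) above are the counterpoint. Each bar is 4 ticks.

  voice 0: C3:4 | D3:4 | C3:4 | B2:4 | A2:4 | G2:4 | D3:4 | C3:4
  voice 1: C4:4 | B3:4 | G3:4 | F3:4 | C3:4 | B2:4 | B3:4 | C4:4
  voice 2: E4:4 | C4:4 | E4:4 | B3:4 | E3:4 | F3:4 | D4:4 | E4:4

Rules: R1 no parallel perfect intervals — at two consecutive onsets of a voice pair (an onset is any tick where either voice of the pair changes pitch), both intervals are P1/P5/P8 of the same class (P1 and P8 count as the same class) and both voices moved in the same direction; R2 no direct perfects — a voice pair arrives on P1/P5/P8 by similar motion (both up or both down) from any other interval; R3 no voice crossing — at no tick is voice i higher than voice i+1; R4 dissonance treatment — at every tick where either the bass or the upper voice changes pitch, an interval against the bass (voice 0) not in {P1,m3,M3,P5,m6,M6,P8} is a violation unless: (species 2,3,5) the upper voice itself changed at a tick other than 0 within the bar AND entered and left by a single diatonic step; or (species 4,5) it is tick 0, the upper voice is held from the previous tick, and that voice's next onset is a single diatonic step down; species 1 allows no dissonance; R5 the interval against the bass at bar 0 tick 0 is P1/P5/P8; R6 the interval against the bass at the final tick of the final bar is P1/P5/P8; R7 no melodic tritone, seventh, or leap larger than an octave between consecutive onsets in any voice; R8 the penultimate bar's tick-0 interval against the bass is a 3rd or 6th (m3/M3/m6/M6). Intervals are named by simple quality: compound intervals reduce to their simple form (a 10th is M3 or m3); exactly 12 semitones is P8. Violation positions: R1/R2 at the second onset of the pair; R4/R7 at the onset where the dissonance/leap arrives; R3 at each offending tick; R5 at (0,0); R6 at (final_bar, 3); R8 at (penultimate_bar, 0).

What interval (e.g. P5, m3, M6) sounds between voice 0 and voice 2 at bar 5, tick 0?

m7

voice 0=G2 voice 2=F3 -> m7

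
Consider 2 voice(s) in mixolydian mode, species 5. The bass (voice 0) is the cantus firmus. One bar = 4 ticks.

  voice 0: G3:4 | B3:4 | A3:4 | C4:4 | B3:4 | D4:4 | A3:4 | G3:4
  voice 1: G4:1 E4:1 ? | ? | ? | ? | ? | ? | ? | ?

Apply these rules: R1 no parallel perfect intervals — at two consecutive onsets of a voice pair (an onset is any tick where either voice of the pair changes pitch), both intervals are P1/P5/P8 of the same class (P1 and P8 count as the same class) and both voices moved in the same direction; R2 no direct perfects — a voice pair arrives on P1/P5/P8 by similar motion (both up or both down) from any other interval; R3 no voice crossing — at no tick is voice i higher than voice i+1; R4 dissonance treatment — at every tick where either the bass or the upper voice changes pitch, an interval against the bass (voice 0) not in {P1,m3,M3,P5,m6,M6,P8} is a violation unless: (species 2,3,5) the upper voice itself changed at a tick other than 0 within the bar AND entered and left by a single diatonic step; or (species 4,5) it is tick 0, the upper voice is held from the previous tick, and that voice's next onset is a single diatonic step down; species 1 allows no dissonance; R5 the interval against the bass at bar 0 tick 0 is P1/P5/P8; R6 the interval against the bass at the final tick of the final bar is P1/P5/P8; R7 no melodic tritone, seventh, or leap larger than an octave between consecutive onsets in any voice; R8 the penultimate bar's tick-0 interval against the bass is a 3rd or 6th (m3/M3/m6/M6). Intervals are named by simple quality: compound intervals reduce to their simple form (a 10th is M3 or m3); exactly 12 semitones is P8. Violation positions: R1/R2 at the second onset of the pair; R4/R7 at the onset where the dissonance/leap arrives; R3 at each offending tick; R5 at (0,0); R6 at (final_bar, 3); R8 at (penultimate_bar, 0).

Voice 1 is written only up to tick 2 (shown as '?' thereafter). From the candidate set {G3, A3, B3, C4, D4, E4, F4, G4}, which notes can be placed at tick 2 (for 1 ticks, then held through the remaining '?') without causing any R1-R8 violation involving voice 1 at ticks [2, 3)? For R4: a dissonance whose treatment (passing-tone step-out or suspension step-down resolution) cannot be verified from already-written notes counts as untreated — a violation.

{B3, D4, E4, G3, G4}

G3: legal
A3: violates R4
B3: legal
C4: violates R4
D4: legal
E4: legal
F4: violates R4
G4: legal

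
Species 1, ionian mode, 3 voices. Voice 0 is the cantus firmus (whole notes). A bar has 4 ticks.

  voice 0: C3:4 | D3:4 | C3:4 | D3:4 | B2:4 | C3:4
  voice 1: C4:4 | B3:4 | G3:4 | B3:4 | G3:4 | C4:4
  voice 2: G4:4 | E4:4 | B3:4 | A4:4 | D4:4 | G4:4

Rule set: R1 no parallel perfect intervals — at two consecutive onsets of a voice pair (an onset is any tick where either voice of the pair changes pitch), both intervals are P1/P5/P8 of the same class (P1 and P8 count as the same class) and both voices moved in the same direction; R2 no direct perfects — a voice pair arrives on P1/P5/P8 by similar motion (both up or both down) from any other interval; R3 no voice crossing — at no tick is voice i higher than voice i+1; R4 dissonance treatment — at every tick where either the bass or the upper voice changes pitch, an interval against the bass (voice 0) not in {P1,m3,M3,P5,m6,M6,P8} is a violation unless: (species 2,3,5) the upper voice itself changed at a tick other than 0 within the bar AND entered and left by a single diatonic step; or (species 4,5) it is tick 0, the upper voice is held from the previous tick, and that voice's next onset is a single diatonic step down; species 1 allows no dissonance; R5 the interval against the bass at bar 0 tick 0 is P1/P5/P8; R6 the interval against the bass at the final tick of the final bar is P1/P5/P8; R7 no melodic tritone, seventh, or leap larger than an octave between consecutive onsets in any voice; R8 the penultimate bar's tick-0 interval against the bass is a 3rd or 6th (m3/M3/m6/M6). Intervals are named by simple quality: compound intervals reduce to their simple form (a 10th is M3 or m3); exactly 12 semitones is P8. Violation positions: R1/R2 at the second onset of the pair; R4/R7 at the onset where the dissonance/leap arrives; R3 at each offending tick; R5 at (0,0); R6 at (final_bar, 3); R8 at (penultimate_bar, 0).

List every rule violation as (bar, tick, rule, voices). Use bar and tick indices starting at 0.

bar 0: v0=C3 v1=C4 v2=G4 downbeat P5
bar 1: v0=D3 v1=B3 v2=E4 downbeat M2
bar 2: v0=C3 v1=G3 v2=B3 downbeat M7
bar 3: v0=D3 v1=B3 v2=A4 downbeat P5
bar 4: v0=B2 v1=G3 v2=D4 downbeat m3
bar 5: v0=C3 v1=C4 v2=G4 downbeat P5
  -> R4 @ bar 1 tick 0 v(0, 2): D3/E4 M2 untreated
  -> R2 @ bar 2 tick 0 v(0, 1): D3/B3 M6 -> C3/G3 P5 similar
  -> R4 @ bar 2 tick 0 v(0, 2): C3/B3 M7 untreated
  -> R2 @ bar 3 tick 0 v(0, 2): C3/B3 M7 -> D3/A4 P5 similar
  -> R7 @ bar 3 tick 0 v(2,): B3->A4 leap 10st
  -> R2 @ bar 4 tick 0 v(1, 2): B3/A4 m7 -> G3/D4 P5 similar
  -> R1 @ bar 5 tick 0 v(1, 2): G3/D4 P5 -> C4/G4 P5 similar
  -> R2 @ bar 5 tick 0 v(0, 1): B2/G3 m6 -> C3/C4 P8 similar
  -> R2 @ bar 5 tick 0 v(0, 2): B2/D4 m3 -> C3/G4 P5 similar

(1, 0, R4, (0, 2))
(2, 0, R2, (0, 1))
(2, 0, R4, (0, 2))
(3, 0, R2, (0, 2))
(3, 0, R7, (2,))
(4, 0, R2, (1, 2))
(5, 0, R1, (1, 2))
(5, 0, R2, (0, 1))
(5, 0, R2, (0, 2))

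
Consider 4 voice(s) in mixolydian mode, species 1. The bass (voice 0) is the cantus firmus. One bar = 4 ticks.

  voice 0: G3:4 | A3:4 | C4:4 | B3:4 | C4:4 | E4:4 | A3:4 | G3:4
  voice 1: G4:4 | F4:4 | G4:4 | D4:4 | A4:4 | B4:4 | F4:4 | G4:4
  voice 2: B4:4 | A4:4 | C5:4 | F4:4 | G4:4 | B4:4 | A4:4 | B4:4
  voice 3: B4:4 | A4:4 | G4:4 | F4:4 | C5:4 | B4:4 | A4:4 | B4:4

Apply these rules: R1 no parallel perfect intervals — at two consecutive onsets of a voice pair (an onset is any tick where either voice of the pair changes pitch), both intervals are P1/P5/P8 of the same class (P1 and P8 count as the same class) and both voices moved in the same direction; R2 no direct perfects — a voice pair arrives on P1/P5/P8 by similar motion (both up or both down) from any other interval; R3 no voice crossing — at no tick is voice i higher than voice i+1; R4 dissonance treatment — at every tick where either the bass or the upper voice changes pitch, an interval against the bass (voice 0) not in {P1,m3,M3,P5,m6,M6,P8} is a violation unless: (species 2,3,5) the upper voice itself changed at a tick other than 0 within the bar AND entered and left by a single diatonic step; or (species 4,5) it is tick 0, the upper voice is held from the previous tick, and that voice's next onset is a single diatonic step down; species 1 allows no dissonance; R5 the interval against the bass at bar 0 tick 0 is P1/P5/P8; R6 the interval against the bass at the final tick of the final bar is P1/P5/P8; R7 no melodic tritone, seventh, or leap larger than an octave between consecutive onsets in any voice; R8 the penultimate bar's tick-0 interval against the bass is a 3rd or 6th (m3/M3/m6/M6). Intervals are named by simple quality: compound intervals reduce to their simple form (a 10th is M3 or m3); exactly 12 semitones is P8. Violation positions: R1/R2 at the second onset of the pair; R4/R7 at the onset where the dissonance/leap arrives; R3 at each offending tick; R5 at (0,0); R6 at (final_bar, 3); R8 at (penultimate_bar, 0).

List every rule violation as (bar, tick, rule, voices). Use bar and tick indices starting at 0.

(0, 0, R5, (0, 2))
(0, 0, R5, (0, 3))
(1, 0, R1, (2, 3))
(2, 0, R1, (0, 2))
(2, 0, R2, (0, 1))
(2, 0, R3, (2, 3))
(2, 1, R3, (2, 3))
(2, 2, R3, (2, 3))
(2, 3, R3, (2, 3))
(3, 0, R2, (2, 3))
(3, 0, R4, (0, 2))
(3, 0, R4, (0, 3))
(4, 0, R2, (0, 2))
(4, 0, R2, (0, 3))
(4, 0, R3, (1, 2))
(4, 1, R3, (1, 2))
(4, 2, R3, (1, 2))
(4, 3, R3, (1, 2))
(5, 0, R1, (0, 2))
(5, 0, R2, (0, 1))
(5, 0, R2, (1, 2))
(6, 0, R1, (2, 3))
(6, 0, R2, (0, 2))
(6, 0, R2, (0, 3))
(6, 0, R7, (1,))
(6, 0, R8, (0, 2))
(6, 0, R8, (0, 3))
(7, 0, R1, (2, 3))
(7, 3, R6, (0, 2))
(7, 3, R6, (0, 3))

bar 0: v0=G3 v1=G4 v2=B4 v3=B4 downbeat M3
bar 1: v0=A3 v1=F4 v2=A4 v3=A4 downbeat P8
bar 2: v0=C4 v1=G4 v2=C5 v3=G4 downbeat P5
bar 3: v0=B3 v1=D4 v2=F4 v3=F4 downbeat TT
bar 4: v0=C4 v1=A4 v2=G4 v3=C5 downbeat P8
bar 5: v0=E4 v1=B4 v2=B4 v3=B4 downbeat P5
bar 6: v0=A3 v1=F4 v2=A4 v3=A4 downbeat P8
bar 7: v0=G3 v1=G4 v2=B4 v3=B4 downbeat M3
  -> R5 @ bar 0 tick 0 v(0, 2): opens on M3
  -> R5 @ bar 0 tick 0 v(0, 3): opens on M3
  -> R1 @ bar 1 tick 0 v(2, 3): B4/B4 P1 -> A4/A4 P1 similar
  -> R1 @ bar 2 tick 0 v(0, 2): A3/A4 P8 -> C4/C5 P8 similar
  -> R2 @ bar 2 tick 0 v(0, 1): A3/F4 m6 -> C4/G4 P5 similar
  -> R3 @ bar 2 tick 0 v(2, 3): C5 above G4
  -> R3 @ bar 2 tick 1 v(2, 3): C5 above G4
  -> R3 @ bar 2 tick 2 v(2, 3): C5 above G4
  -> R3 @ bar 2 tick 3 v(2, 3): C5 above G4
  -> R2 @ bar 3 tick 0 v(2, 3): C5/G4 P4 -> F4/F4 P1 similar
  -> R4 @ bar 3 tick 0 v(0, 2): B3/F4 TT untreated
  -> R4 @ bar 3 tick 0 v(0, 3): B3/F4 TT untreated
  -> R2 @ bar 4 tick 0 v(0, 2): B3/F4 TT -> C4/G4 P5 similar
  -> R2 @ bar 4 tick 0 v(0, 3): B3/F4 TT -> C4/C5 P8 similar
  -> R3 @ bar 4 tick 0 v(1, 2): A4 above G4
  -> R3 @ bar 4 tick 1 v(1, 2): A4 above G4
  -> R3 @ bar 4 tick 2 v(1, 2): A4 above G4
  -> R3 @ bar 4 tick 3 v(1, 2): A4 above G4
  -> R1 @ bar 5 tick 0 v(0, 2): C4/G4 P5 -> E4/B4 P5 similar
  -> R2 @ bar 5 tick 0 v(0, 1): C4/A4 M6 -> E4/B4 P5 similar
  -> R2 @ bar 5 tick 0 v(1, 2): A4/G4 M2 -> B4/B4 P1 similar
  -> R1 @ bar 6 tick 0 v(2, 3): B4/B4 P1 -> A4/A4 P1 similar
  -> R2 @ bar 6 tick 0 v(0, 2): E4/B4 P5 -> A3/A4 P8 similar
  -> R2 @ bar 6 tick 0 v(0, 3): E4/B4 P5 -> A3/A4 P8 similar
  -> R7 @ bar 6 tick 0 v(1,): B4->F4 leap 6st
  -> R8 @ bar 6 tick 0 v(0, 2): penult P8 not 3rd/6th
  -> R8 @ bar 6 tick 0 v(0, 3): penult P8 not 3rd/6th
  -> R1 @ bar 7 tick 0 v(2, 3): A4/A4 P1 -> B4/B4 P1 similar
  -> R6 @ bar 7 tick 3 v(0, 2): closes on M3
  -> R6 @ bar 7 tick 3 v(0, 3): closes on M3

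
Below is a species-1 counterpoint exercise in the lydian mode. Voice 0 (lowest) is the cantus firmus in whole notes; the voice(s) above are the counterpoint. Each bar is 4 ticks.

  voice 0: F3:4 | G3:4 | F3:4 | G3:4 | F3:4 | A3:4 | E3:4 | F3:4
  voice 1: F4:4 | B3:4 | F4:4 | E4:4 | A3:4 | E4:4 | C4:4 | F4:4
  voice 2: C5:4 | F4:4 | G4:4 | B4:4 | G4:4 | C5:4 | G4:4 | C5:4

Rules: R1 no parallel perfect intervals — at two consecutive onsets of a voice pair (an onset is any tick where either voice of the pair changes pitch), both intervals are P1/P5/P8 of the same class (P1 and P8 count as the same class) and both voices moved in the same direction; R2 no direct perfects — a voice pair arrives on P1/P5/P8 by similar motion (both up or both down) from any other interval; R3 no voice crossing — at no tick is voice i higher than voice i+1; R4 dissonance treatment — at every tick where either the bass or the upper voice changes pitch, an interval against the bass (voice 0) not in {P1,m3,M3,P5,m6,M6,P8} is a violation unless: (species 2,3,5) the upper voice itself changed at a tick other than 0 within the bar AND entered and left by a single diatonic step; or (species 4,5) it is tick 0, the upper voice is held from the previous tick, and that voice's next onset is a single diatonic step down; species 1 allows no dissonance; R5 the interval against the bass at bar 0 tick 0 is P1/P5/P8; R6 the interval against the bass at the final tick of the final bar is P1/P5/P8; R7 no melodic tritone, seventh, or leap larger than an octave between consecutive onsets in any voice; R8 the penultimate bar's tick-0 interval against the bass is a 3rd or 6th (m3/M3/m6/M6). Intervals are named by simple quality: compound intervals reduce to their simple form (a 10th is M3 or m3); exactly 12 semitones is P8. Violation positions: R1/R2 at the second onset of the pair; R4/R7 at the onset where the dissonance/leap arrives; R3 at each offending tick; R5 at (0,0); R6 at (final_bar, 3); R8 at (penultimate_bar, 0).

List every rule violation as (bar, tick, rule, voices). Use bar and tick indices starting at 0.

bar 0: v0=F3 v1=F4 v2=C5 downbeat P5
bar 1: v0=G3 v1=B3 v2=F4 downbeat m7
bar 2: v0=F3 v1=F4 v2=G4 downbeat M2
bar 3: v0=G3 v1=E4 v2=B4 downbeat M3
bar 4: v0=F3 v1=A3 v2=G4 downbeat M2
bar 5: v0=A3 v1=E4 v2=C5 downbeat m3
bar 6: v0=E3 v1=C4 v2=G4 downbeat m3
bar 7: v0=F3 v1=F4 v2=C5 downbeat P5
  -> R4 @ bar 1 tick 0 v(0, 2): G3/F4 m7 untreated
  -> R7 @ bar 1 tick 0 v(1,): F4->B3 leap 6st
  -> R4 @ bar 2 tick 0 v(0, 2): F3/G4 M2 untreated
  -> R7 @ bar 2 tick 0 v(1,): B3->F4 leap 6st
  -> R4 @ bar 4 tick 0 v(0, 2): F3/G4 M2 untreated
  -> R2 @ bar 5 tick 0 v(0, 1): F3/A3 M3 -> A3/E4 P5 similar
  -> R2 @ bar 6 tick 0 v(1, 2): E4/C5 m6 -> C4/G4 P5 similar
  -> R1 @ bar 7 tick 0 v(1, 2): C4/G4 P5 -> F4/C5 P5 similar
  -> R2 @ bar 7 tick 0 v(0, 1): E3/C4 m6 -> F3/F4 P8 similar
  -> R2 @ bar 7 tick 0 v(0, 2): E3/G4 m3 -> F3/C5 P5 similar

(1, 0, R4, (0, 2))
(1, 0, R7, (1,))
(2, 0, R4, (0, 2))
(2, 0, R7, (1,))
(4, 0, R4, (0, 2))
(5, 0, R2, (0, 1))
(6, 0, R2, (1, 2))
(7, 0, R1, (1, 2))
(7, 0, R2, (0, 1))
(7, 0, R2, (0, 2))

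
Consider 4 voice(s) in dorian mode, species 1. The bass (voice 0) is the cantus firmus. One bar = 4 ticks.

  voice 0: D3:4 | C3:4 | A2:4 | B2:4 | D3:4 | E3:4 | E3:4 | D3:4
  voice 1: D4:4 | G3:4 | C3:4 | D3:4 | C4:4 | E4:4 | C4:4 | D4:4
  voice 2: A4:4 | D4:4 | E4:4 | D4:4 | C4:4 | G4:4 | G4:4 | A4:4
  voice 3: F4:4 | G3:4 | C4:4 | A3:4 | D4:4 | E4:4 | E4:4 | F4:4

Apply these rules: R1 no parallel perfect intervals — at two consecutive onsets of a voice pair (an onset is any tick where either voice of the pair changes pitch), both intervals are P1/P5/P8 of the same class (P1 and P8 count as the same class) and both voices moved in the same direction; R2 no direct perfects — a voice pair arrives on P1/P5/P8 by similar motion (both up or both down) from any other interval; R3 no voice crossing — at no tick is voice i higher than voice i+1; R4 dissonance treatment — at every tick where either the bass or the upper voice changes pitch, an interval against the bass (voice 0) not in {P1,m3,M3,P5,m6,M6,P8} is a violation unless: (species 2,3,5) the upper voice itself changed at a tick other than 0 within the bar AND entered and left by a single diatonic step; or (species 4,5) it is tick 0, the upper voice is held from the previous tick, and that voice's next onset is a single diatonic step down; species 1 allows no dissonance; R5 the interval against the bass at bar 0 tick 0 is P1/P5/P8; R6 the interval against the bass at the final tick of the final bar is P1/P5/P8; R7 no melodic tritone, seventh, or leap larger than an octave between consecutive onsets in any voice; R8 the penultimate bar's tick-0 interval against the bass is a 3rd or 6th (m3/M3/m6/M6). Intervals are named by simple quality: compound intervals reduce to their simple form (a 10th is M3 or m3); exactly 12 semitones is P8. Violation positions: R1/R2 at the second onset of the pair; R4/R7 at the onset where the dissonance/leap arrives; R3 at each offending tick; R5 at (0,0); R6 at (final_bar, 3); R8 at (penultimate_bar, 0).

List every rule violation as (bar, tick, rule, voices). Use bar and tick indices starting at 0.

(0, 0, R3, (2, 3))
(0, 0, R5, (0, 3))
(0, 1, R3, (2, 3))
(0, 2, R3, (2, 3))
(0, 3, R3, (2, 3))
(1, 0, R1, (1, 2))
(1, 0, R2, (0, 1))
(1, 0, R2, (0, 3))
(1, 0, R2, (1, 3))
(1, 0, R2, (2, 3))
(1, 0, R3, (2, 3))
(1, 0, R4, (0, 2))
(1, 0, R7, (3,))
(1, 1, R3, (2, 3))
(1, 2, R3, (2, 3))
(1, 3, R3, (2, 3))
(2, 0, R3, (2, 3))
(2, 1, R3, (2, 3))
(2, 2, R3, (2, 3))
(2, 3, R3, (2, 3))
(3, 0, R3, (2, 3))
(3, 0, R4, (0, 3))
(3, 1, R3, (2, 3))
(3, 2, R3, (2, 3))
(3, 3, R3, (2, 3))
(4, 0, R2, (0, 3))
(4, 0, R4, (0, 1))
(4, 0, R4, (0, 2))
(4, 0, R7, (1,))
(5, 0, R1, (0, 3))
(5, 0, R2, (0, 1))
(5, 0, R2, (1, 3))
(5, 0, R3, (2, 3))
(5, 1, R3, (2, 3))
(5, 2, R3, (2, 3))
(5, 3, R3, (2, 3))
(6, 0, R3, (2, 3))
(6, 0, R8, (0, 3))
(6, 1, R3, (2, 3))
(6, 2, R3, (2, 3))
(6, 3, R3, (2, 3))
(7, 0, R1, (1, 2))
(7, 0, R3, (2, 3))
(7, 1, R3, (2, 3))
(7, 2, R3, (2, 3))
(7, 3, R3, (2, 3))
(7, 3, R6, (0, 3))

bar 0: v0=D3 v1=D4 v2=A4 v3=F4 downbeat m3
bar 1: v0=C3 v1=G3 v2=D4 v3=G3 downbeat P5
bar 2: v0=A2 v1=C3 v2=E4 v3=C4 downbeat m3
bar 3: v0=B2 v1=D3 v2=D4 v3=A3 downbeat m7
bar 4: v0=D3 v1=C4 v2=C4 v3=D4 downbeat P8
bar 5: v0=E3 v1=E4 v2=G4 v3=E4 downbeat P8
bar 6: v0=E3 v1=C4 v2=G4 v3=E4 downbeat P8
bar 7: v0=D3 v1=D4 v2=A4 v3=F4 downbeat m3
  -> R3 @ bar 0 tick 0 v(2, 3): A4 above F4
  -> R5 @ bar 0 tick 0 v(0, 3): opens on m3
  -> R3 @ bar 0 tick 1 v(2, 3): A4 above F4
  -> R3 @ bar 0 tick 2 v(2, 3): A4 above F4
  -> R3 @ bar 0 tick 3 v(2, 3): A4 above F4
  -> R1 @ bar 1 tick 0 v(1, 2): D4/A4 P5 -> G3/D4 P5 similar
  -> R2 @ bar 1 tick 0 v(0, 1): D3/D4 P8 -> C3/G3 P5 similar
  -> R2 @ bar 1 tick 0 v(0, 3): D3/F4 m3 -> C3/G3 P5 similar
  -> R2 @ bar 1 tick 0 v(1, 3): D4/F4 m3 -> G3/G3 P1 similar
  -> R2 @ bar 1 tick 0 v(2, 3): A4/F4 M3 -> D4/G3 P5 similar
  -> R3 @ bar 1 tick 0 v(2, 3): D4 above G3
  -> R4 @ bar 1 tick 0 v(0, 2): C3/D4 M2 untreated
  -> R7 @ bar 1 tick 0 v(3,): F4->G3 leap 10st
  -> R3 @ bar 1 tick 1 v(2, 3): D4 above G3
  -> R3 @ bar 1 tick 2 v(2, 3): D4 above G3
  -> R3 @ bar 1 tick 3 v(2, 3): D4 above G3
  -> R3 @ bar 2 tick 0 v(2, 3): E4 above C4
  -> R3 @ bar 2 tick 1 v(2, 3): E4 above C4
  -> R3 @ bar 2 tick 2 v(2, 3): E4 above C4
  -> R3 @ bar 2 tick 3 v(2, 3): E4 above C4
  -> R3 @ bar 3 tick 0 v(2, 3): D4 above A3
  -> R4 @ bar 3 tick 0 v(0, 3): B2/A3 m7 untreated
  -> R3 @ bar 3 tick 1 v(2, 3): D4 above A3
  -> R3 @ bar 3 tick 2 v(2, 3): D4 above A3
  -> R3 @ bar 3 tick 3 v(2, 3): D4 above A3
  -> R2 @ bar 4 tick 0 v(0, 3): B2/A3 m7 -> D3/D4 P8 similar
  -> R4 @ bar 4 tick 0 v(0, 1): D3/C4 m7 untreated
  -> R4 @ bar 4 tick 0 v(0, 2): D3/C4 m7 untreated
  -> R7 @ bar 4 tick 0 v(1,): D3->C4 leap 10st
  -> R1 @ bar 5 tick 0 v(0, 3): D3/D4 P8 -> E3/E4 P8 similar
  -> R2 @ bar 5 tick 0 v(0, 1): D3/C4 m7 -> E3/E4 P8 similar
  -> R2 @ bar 5 tick 0 v(1, 3): C4/D4 M2 -> E4/E4 P1 similar
  -> R3 @ bar 5 tick 0 v(2, 3): G4 above E4
  -> R3 @ bar 5 tick 1 v(2, 3): G4 above E4
  -> R3 @ bar 5 tick 2 v(2, 3): G4 above E4
  -> R3 @ bar 5 tick 3 v(2, 3): G4 above E4
  -> R3 @ bar 6 tick 0 v(2, 3): G4 above E4
  -> R8 @ bar 6 tick 0 v(0, 3): penult P8 not 3rd/6th
  -> R3 @ bar 6 tick 1 v(2, 3): G4 above E4
  -> R3 @ bar 6 tick 2 v(2, 3): G4 above E4
  -> R3 @ bar 6 tick 3 v(2, 3): G4 above E4
  -> R1 @ bar 7 tick 0 v(1, 2): C4/G4 P5 -> D4/A4 P5 similar
  -> R3 @ bar 7 tick 0 v(2, 3): A4 above F4
  -> R3 @ bar 7 tick 1 v(2, 3): A4 above F4
  -> R3 @ bar 7 tick 2 v(2, 3): A4 above F4
  -> R3 @ bar 7 tick 3 v(2, 3): A4 above F4
  -> R6 @ bar 7 tick 3 v(0, 3): closes on m3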